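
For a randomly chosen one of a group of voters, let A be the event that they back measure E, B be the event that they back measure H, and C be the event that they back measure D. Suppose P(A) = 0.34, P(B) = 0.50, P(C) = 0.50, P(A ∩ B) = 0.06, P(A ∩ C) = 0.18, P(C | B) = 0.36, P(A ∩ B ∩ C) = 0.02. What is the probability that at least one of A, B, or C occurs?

P(B ∩ C) = P(B)·P(C|B) = 0.50 × 0.36 = 0.18
By inclusion-exclusion,
P(A ∪ B ∪ C) = 0.34 + 0.50 + 0.50 − 0.06 − 0.18 − 0.18 + 0.02 = 0.94

0.94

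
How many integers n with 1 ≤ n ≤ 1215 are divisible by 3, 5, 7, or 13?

703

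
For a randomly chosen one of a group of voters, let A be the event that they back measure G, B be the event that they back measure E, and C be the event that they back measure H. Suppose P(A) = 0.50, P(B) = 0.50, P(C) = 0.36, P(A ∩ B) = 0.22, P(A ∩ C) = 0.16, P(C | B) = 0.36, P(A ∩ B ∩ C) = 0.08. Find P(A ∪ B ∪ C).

0.88

P(B ∩ C) = P(B)·P(C|B) = 0.50 × 0.36 = 0.18
Inclusion–exclusion gives
P(A ∪ B ∪ C) = 0.50 + 0.50 + 0.36 − 0.22 − 0.16 − 0.18 + 0.08 = 0.88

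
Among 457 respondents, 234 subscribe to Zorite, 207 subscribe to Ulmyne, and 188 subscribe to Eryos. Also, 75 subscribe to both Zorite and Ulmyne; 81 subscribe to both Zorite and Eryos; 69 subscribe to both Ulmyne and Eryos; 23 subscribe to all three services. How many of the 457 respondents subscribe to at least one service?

427

Using inclusion–exclusion:
|union| = 234 + 207 + 188 − 75 − 81 − 69 + 23 = 427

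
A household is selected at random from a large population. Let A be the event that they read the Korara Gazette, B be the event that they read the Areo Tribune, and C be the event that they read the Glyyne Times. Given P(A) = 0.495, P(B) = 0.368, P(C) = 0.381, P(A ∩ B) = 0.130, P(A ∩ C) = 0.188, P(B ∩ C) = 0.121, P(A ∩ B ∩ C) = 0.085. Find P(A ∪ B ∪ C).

P(A ∪ B ∪ C) = 0.495 + 0.368 + 0.381 − 0.130 − 0.188 − 0.121 + 0.085 = 0.890

0.890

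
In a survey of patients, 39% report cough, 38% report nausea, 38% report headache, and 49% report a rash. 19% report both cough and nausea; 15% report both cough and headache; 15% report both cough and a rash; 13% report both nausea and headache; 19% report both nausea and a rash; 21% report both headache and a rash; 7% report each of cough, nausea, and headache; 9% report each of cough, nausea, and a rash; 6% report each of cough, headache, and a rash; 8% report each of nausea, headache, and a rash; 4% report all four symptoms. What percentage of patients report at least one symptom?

88%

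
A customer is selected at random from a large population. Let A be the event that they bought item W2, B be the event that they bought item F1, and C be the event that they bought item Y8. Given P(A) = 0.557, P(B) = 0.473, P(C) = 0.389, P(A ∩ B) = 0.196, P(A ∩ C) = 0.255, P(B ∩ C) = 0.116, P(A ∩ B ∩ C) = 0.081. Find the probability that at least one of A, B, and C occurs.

0.933

Apply inclusion-exclusion:
P(A ∪ B ∪ C) = 0.557 + 0.473 + 0.389 − 0.196 − 0.255 − 0.116 + 0.081 = 0.933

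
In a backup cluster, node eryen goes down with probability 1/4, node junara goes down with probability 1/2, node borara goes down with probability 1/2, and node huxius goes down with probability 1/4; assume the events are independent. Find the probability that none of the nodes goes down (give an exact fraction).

P(none) = (1 − 1/4) × (1 − 1/2) × (1 − 1/2) × (1 − 1/4) = 3/4 × 1/2 × 1/2 × 3/4 = 9/64

9/64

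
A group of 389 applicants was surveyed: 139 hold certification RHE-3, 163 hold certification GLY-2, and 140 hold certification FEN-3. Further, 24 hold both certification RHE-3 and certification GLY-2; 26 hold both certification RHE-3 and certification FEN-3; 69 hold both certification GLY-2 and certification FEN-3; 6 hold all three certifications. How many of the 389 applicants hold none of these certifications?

By inclusion–exclusion:
|at least one| = 139 + 163 + 140 − 24 − 26 − 69 + 6 = 329
None: 389 − 329 = 60

60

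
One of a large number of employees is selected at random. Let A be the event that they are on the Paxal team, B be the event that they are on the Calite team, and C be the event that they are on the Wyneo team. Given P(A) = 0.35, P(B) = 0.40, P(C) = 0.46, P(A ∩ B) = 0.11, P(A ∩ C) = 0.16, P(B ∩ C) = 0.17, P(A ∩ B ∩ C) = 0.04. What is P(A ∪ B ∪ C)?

Inclusion–exclusion gives
P(A ∪ B ∪ C) = 0.35 + 0.40 + 0.46 − 0.11 − 0.16 − 0.17 + 0.04 = 0.81

0.81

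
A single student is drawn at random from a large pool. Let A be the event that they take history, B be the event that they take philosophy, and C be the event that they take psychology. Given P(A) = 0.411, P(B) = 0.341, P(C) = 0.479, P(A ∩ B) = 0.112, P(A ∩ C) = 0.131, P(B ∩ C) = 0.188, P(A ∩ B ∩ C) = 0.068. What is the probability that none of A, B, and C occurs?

0.132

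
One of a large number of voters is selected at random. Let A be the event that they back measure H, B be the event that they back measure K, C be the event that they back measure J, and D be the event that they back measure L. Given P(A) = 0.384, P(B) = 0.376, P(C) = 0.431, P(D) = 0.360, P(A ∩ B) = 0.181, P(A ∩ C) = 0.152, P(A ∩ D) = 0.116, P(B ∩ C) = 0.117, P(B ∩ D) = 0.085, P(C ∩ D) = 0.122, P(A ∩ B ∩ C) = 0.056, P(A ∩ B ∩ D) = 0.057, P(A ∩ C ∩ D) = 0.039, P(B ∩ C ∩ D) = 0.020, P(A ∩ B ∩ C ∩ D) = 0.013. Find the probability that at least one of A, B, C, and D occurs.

0.937

Inclusion–exclusion gives
P(A ∪ B ∪ C ∪ D) = 0.384 + 0.376 + 0.431 + 0.360 − 0.181 − 0.152 − 0.116 − 0.117 − 0.085 − 0.122 + 0.056 + 0.057 + 0.039 + 0.020 − 0.013 = 0.937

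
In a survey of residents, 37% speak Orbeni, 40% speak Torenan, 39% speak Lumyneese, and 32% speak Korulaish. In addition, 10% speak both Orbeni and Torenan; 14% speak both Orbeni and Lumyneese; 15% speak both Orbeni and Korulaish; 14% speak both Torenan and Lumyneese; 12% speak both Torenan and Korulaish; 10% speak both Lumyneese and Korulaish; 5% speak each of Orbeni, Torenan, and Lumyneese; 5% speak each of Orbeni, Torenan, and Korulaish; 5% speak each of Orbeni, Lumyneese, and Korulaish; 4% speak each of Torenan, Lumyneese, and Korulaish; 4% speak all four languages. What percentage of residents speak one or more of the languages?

P(union) = 37 + 40 + 39 + 32 − 10 − 14 − 15 − 14 − 12 − 10 + 5 + 5 + 5 + 4 − 4 = 88%

88%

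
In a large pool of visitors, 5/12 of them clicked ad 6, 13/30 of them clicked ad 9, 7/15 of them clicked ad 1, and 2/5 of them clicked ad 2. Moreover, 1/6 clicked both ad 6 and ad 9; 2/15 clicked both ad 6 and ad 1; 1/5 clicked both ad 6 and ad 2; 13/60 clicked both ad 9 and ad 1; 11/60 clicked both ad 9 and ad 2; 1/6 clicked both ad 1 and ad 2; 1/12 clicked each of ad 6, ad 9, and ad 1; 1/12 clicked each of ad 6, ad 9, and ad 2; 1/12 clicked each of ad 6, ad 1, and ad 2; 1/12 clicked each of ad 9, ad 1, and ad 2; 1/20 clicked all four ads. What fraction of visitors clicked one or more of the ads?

14/15

P(at least one) = 5/12 + 13/30 + 7/15 + 2/5 − 1/6 − 2/15 − 1/5 − 13/60 − 11/60 − 1/6 + 1/12 + 1/12 + 1/12 + 1/12 − 1/20 = 14/15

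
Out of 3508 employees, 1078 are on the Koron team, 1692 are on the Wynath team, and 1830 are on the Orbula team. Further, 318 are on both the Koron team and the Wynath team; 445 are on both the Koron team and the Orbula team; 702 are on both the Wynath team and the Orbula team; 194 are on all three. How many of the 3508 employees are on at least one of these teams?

3329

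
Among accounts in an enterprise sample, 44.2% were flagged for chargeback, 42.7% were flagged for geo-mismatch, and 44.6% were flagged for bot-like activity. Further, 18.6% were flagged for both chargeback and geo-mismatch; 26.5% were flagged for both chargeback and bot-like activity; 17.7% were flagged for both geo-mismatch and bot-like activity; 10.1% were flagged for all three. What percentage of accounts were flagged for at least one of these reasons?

P(at least one) = 44.2 + 42.7 + 44.6 − 18.6 − 26.5 − 17.7 + 10.1 = 78.8%

78.8%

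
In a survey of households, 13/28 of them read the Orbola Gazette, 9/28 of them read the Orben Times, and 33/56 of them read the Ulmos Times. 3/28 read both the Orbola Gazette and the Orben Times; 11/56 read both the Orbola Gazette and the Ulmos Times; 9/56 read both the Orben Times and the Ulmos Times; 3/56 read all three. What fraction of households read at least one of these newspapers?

P(at least one) = 13/28 + 9/28 + 33/56 − 3/28 − 11/56 − 9/56 + 3/56 = 27/28

27/28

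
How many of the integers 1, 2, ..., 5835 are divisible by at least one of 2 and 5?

3501

2917 + 1167 − 583 = 3501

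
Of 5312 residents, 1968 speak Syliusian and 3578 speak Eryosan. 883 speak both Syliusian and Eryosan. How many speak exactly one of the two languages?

Using the inclusion–exclusion count for exactly one event:
|exactly one| = 1968 + 3578 − 2·883 = 3780

3780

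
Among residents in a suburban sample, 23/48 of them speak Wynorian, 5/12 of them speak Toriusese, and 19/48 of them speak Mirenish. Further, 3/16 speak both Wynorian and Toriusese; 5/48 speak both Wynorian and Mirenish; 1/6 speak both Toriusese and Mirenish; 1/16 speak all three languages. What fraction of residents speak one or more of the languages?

43/48

Inclusion–exclusion gives
P(at least one) = 23/48 + 5/12 + 19/48 − 3/16 − 5/48 − 1/6 + 1/16 = 43/48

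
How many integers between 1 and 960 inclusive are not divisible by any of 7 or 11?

137 + 87 − 12 = 212
960 − 212 = 748

748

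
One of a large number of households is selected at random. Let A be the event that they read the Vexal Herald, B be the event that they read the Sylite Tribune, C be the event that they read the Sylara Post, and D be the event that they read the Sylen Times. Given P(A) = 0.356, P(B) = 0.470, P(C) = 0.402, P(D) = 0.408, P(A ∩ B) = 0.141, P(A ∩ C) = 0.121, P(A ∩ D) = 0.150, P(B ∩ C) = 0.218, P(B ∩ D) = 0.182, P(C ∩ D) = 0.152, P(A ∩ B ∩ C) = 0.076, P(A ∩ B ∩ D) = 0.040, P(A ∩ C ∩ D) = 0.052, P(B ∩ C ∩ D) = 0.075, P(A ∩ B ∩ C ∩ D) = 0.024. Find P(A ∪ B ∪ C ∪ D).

0.891

By inclusion-exclusion,
P(A ∪ B ∪ C ∪ D) = 0.356 + 0.470 + 0.402 + 0.408 − 0.141 − 0.121 − 0.150 − 0.218 − 0.182 − 0.152 + 0.076 + 0.040 + 0.052 + 0.075 − 0.024 = 0.891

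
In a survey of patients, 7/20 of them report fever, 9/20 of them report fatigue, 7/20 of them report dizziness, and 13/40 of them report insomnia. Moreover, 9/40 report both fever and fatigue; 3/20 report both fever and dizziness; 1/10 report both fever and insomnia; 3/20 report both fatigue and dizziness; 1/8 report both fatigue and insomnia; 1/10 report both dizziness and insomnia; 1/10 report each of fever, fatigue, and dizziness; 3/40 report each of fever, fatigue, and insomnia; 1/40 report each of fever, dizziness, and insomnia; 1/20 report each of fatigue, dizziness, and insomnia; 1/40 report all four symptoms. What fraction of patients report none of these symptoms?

3/20

By inclusion-exclusion,
P(at least one) = 7/20 + 9/20 + 7/20 + 13/40 − 9/40 − 3/20 − 1/10 − 3/20 − 1/8 − 1/10 + 1/10 + 3/40 + 1/40 + 1/20 − 1/40 = 17/20
P(none) = 1 − 17/20 = 3/20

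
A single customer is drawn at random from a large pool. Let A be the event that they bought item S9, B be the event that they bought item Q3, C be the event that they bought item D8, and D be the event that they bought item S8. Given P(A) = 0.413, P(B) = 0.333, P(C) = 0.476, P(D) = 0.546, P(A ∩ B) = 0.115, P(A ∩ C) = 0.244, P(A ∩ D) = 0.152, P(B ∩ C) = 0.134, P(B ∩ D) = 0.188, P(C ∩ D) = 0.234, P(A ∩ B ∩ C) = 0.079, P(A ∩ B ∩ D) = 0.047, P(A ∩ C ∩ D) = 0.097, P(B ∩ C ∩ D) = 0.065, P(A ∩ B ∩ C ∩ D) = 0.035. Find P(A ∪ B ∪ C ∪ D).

0.954

Inclusion–exclusion gives
P(A ∪ B ∪ C ∪ D) = 0.413 + 0.333 + 0.476 + 0.546 − 0.115 − 0.244 − 0.152 − 0.134 − 0.188 − 0.234 + 0.079 + 0.047 + 0.097 + 0.065 − 0.035 = 0.954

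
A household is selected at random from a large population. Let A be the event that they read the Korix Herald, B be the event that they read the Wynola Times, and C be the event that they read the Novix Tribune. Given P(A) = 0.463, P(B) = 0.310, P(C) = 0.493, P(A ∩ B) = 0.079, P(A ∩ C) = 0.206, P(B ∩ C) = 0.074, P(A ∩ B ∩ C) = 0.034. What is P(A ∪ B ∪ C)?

By inclusion-exclusion,
P(A ∪ B ∪ C) = 0.463 + 0.310 + 0.493 − 0.079 − 0.206 − 0.074 + 0.034 = 0.941

0.941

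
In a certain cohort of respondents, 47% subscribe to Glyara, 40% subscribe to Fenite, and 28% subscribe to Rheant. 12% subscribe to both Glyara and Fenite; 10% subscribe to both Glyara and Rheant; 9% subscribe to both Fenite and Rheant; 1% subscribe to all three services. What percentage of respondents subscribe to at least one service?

P(at least one) = 47 + 40 + 28 − 12 − 10 − 9 + 1 = 85%

85%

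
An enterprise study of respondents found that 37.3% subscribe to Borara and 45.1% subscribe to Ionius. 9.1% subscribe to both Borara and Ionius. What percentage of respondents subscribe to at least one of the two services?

P(at least one) = 37.3 + 45.1 − 9.1 = 73.3%

73.3%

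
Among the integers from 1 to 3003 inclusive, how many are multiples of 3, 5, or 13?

⌊3003/3⌋ + ⌊3003/5⌋ + ⌊3003/13⌋ − ⌊3003/15⌋ − ⌊3003/39⌋ − ⌊3003/65⌋ + ⌊3003/195⌋ = 1001 + 600 + 231 − 200 − 77 − 46 + 15 = 1524

1524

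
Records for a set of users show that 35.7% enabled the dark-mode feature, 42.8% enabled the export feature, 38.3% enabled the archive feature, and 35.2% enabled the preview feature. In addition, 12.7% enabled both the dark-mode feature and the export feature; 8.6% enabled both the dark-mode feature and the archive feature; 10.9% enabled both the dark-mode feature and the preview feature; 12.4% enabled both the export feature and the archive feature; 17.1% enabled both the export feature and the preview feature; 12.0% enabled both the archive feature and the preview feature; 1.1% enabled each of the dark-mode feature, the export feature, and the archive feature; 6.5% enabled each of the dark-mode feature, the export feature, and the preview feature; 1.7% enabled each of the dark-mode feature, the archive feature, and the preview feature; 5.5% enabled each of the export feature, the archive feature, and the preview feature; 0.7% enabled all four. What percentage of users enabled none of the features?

By inclusion–exclusion:
P(at least one) = 35.7 + 42.8 + 38.3 + 35.2 − 12.7 − 8.6 − 10.9 − 12.4 − 17.1 − 12.0 + 1.1 + 6.5 + 1.7 + 5.5 − 0.7 = 92.4%
P(none) = 100% − 92.4% = 7.6%

7.6%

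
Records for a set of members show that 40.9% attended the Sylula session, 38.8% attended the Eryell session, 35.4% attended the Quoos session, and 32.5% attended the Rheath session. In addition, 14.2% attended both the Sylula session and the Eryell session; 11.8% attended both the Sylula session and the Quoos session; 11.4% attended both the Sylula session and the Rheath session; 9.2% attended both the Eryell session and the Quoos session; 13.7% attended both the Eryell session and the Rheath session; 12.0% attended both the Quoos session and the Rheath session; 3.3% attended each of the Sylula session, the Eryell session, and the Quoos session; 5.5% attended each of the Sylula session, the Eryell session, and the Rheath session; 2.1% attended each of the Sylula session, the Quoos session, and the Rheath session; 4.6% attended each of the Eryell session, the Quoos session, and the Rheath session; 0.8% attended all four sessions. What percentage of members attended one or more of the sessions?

Apply inclusion-exclusion:
P(at least one) = 40.9 + 38.8 + 35.4 + 32.5 − 14.2 − 11.8 − 11.4 − 9.2 − 13.7 − 12.0 + 3.3 + 5.5 + 2.1 + 4.6 − 0.8 = 90.0%

90.0%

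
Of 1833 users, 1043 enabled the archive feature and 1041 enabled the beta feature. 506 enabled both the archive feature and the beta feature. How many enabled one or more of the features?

1578

|union| = 1043 + 1041 − 506 = 1578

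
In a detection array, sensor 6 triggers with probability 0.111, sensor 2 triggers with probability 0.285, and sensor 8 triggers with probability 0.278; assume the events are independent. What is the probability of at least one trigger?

0.54107153

P(none) = (1 − 0.111) × (1 − 0.285) × (1 − 0.278) = 0.889 × 0.715 × 0.722 = 0.45892847
P(at least one) = 1 − 0.45892847 = 0.54107153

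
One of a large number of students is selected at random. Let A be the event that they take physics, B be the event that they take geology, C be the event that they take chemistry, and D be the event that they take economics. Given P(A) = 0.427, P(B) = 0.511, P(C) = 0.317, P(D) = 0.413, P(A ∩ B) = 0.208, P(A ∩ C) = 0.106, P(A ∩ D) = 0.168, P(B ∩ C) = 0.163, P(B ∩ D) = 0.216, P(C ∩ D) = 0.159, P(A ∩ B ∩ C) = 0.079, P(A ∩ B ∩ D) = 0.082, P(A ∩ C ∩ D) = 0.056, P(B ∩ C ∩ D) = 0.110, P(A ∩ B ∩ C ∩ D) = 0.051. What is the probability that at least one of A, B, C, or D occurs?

P(A ∪ B ∪ C ∪ D) = 0.427 + 0.511 + 0.317 + 0.413 − 0.208 − 0.106 − 0.168 − 0.163 − 0.216 − 0.159 + 0.079 + 0.082 + 0.056 + 0.110 − 0.051 = 0.924

0.924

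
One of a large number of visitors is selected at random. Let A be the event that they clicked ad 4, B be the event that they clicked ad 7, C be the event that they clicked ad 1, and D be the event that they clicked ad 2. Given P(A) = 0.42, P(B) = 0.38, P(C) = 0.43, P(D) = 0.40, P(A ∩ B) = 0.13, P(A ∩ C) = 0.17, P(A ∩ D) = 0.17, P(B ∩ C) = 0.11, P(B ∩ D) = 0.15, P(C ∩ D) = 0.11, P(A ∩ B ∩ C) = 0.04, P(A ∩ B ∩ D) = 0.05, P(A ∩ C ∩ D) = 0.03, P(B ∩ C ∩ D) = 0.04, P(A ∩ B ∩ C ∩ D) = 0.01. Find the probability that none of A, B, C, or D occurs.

0.06

P(A ∪ B ∪ C ∪ D) = 0.42 + 0.38 + 0.43 + 0.40 − 0.13 − 0.17 − 0.17 − 0.11 − 0.15 − 0.11 + 0.04 + 0.05 + 0.03 + 0.04 − 0.01 = 0.94
P(none) = 1 − 0.94 = 0.06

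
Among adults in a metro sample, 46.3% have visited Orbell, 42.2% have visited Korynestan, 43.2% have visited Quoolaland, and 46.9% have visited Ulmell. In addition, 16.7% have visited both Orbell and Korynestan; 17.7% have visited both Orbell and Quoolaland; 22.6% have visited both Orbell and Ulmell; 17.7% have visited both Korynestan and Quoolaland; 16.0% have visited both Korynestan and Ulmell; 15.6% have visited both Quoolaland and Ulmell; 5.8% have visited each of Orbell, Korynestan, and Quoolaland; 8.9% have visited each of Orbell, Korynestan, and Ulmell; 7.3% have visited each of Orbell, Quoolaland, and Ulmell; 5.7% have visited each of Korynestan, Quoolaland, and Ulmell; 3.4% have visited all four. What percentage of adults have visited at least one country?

96.6%

P(≥1) = 46.3 + 42.2 + 43.2 + 46.9 − 16.7 − 17.7 − 22.6 − 17.7 − 16.0 − 15.6 + 5.8 + 8.9 + 7.3 + 5.7 − 3.4 = 96.6%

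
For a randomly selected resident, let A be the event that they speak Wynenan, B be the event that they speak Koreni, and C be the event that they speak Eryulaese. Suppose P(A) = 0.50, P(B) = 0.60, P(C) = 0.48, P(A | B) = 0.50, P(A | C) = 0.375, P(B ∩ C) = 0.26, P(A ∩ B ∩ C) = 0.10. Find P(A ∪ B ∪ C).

0.94

P(A ∩ B) = P(B)·P(A|B) = 0.60 × 0.50 = 0.30
P(A ∩ C) = P(C)·P(A|C) = 0.48 × 0.375 = 0.18
Using inclusion–exclusion:
P(A ∪ B ∪ C) = 0.50 + 0.60 + 0.48 − 0.30 − 0.18 − 0.26 + 0.10 = 0.94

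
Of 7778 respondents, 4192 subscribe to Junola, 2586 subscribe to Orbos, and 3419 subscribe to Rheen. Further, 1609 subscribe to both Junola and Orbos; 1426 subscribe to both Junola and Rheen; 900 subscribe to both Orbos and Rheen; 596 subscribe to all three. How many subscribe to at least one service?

6858

|union| = 4192 + 2586 + 3419 − 1609 − 1426 − 900 + 596 = 6858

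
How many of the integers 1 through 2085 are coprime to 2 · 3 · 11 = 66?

632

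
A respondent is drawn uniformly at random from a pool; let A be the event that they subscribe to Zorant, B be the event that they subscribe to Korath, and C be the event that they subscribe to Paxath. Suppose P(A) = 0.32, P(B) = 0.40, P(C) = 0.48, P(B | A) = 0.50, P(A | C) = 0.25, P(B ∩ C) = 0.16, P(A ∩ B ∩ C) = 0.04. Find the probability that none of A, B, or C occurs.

P(A ∩ B) = P(A)·P(B|A) = 0.32 × 0.50 = 0.16
P(A ∩ C) = P(C)·P(A|C) = 0.48 × 0.25 = 0.12
By inclusion–exclusion:
P(A ∪ B ∪ C) = 0.32 + 0.40 + 0.48 − 0.16 − 0.12 − 0.16 + 0.04 = 0.80
P(none) = 1 − 0.80 = 0.20

0.20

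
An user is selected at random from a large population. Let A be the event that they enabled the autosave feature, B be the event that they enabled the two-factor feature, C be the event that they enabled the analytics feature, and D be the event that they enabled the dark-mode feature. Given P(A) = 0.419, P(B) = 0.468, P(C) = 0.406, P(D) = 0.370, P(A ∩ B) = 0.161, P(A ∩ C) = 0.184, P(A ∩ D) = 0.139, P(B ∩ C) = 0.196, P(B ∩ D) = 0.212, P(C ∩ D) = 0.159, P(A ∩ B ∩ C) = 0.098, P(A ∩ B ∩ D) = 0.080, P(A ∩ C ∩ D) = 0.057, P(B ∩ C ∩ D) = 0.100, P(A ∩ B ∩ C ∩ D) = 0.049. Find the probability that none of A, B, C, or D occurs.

0.102

Using inclusion–exclusion:
P(A ∪ B ∪ C ∪ D) = 0.419 + 0.468 + 0.406 + 0.370 − 0.161 − 0.184 − 0.139 − 0.196 − 0.212 − 0.159 + 0.098 + 0.080 + 0.057 + 0.100 − 0.049 = 0.898
P(none) = 1 − 0.898 = 0.102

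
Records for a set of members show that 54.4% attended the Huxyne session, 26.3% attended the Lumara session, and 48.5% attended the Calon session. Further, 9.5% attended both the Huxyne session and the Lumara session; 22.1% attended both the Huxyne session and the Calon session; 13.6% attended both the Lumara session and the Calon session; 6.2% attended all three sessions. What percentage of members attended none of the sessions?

9.8%

Inclusion–exclusion gives
P(at least one) = 54.4 + 26.3 + 48.5 − 9.5 − 22.1 − 13.6 + 6.2 = 90.2%
P(none) = 100% − 90.2% = 9.8%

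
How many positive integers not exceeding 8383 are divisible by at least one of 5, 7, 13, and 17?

3389

floor(8383/5) + floor(8383/7) + floor(8383/13) + floor(8383/17) − floor(8383/35) − floor(8383/65) − floor(8383/85) − floor(8383/91) − floor(8383/119) − floor(8383/221) + floor(8383/455) + floor(8383/595) + floor(8383/1105) + floor(8383/1547) − floor(8383/7735) = 1676 + 1197 + 644 + 493 − 239 − 128 − 98 − 92 − 70 − 37 + 18 + 14 + 7 + 5 − 1 = 3389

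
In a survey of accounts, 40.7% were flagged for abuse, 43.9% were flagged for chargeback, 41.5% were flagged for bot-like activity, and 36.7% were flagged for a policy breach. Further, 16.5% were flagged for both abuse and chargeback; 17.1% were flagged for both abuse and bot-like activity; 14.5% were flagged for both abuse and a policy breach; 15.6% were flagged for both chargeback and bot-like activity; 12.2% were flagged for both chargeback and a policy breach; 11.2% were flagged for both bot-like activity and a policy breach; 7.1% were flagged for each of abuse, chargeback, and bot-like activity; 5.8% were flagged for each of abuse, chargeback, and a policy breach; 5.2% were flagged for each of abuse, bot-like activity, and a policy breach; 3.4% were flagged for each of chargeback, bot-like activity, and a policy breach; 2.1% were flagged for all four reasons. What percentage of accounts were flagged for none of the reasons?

4.9%

By inclusion-exclusion,
P(at least one) = 40.7 + 43.9 + 41.5 + 36.7 − 16.5 − 17.1 − 14.5 − 15.6 − 12.2 − 11.2 + 7.1 + 5.8 + 5.2 + 3.4 − 2.1 = 95.1%
P(none) = 100% − 95.1% = 4.9%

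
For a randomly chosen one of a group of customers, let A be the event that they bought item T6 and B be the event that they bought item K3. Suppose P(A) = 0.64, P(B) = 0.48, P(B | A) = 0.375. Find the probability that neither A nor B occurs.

P(A ∩ B) = P(A)·P(B|A) = 0.64 × 0.375 = 0.24
By inclusion–exclusion:
P(A ∪ B) = 0.64 + 0.48 − 0.24 = 0.88
P(none) = 1 − 0.88 = 0.12

0.12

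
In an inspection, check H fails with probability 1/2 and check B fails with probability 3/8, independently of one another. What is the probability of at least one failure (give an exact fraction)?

11/16

P(none) = (1 − 1/2) × (1 − 3/8) = 1/2 × 5/8 = 5/16
P(at least one) = 1 − 5/16 = 11/16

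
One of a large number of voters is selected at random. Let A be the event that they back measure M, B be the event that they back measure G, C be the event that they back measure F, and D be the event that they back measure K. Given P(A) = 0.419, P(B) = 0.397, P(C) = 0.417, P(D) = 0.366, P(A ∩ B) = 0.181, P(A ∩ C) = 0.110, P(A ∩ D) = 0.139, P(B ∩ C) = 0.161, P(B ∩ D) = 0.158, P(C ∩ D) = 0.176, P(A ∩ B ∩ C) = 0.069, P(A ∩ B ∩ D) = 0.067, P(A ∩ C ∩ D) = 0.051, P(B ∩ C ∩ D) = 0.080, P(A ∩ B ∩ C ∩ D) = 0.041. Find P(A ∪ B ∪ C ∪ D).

P(A ∪ B ∪ C ∪ D) = 0.419 + 0.397 + 0.417 + 0.366 − 0.181 − 0.110 − 0.139 − 0.161 − 0.158 − 0.176 + 0.069 + 0.067 + 0.051 + 0.080 − 0.041 = 0.900

0.900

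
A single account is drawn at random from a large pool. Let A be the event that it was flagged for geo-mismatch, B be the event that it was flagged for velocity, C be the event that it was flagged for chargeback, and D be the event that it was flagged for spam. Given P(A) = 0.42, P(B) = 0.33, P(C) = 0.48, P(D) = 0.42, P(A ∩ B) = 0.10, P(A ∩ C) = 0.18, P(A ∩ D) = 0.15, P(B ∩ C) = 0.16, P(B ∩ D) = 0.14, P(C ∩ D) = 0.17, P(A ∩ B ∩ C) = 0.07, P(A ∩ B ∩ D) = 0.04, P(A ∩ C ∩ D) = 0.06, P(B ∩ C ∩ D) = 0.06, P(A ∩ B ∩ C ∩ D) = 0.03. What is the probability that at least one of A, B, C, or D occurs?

By inclusion–exclusion:
P(A ∪ B ∪ C ∪ D) = 0.42 + 0.33 + 0.48 + 0.42 − 0.10 − 0.18 − 0.15 − 0.16 − 0.14 − 0.17 + 0.07 + 0.04 + 0.06 + 0.06 − 0.03 = 0.95

0.95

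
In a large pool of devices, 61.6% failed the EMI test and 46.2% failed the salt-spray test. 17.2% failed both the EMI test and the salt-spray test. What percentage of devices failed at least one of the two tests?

90.6%

Inclusion–exclusion gives
P(at least one) = 61.6 + 46.2 − 17.2 = 90.6%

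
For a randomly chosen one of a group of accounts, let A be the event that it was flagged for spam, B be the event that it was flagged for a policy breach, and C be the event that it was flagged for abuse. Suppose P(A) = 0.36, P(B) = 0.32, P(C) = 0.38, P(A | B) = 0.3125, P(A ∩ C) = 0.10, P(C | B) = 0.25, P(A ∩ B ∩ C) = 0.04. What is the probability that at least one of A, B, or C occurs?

0.82

P(A ∩ B) = P(B)·P(A|B) = 0.32 × 0.3125 = 0.10
P(B ∩ C) = P(B)·P(C|B) = 0.32 × 0.25 = 0.08
P(A ∪ B ∪ C) = 0.36 + 0.32 + 0.38 − 0.10 − 0.10 − 0.08 + 0.04 = 0.82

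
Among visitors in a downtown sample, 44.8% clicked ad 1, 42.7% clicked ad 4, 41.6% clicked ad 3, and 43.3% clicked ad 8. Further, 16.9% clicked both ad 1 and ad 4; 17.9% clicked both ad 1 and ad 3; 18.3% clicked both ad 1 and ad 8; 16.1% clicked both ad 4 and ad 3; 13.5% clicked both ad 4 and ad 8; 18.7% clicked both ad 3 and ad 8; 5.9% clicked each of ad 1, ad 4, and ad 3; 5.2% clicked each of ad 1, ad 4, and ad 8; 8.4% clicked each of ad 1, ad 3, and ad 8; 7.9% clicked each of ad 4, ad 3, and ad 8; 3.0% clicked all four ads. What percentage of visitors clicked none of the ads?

4.6%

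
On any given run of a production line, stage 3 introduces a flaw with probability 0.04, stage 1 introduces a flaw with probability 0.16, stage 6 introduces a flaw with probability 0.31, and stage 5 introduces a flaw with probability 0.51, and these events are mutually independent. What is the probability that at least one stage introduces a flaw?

0.72735616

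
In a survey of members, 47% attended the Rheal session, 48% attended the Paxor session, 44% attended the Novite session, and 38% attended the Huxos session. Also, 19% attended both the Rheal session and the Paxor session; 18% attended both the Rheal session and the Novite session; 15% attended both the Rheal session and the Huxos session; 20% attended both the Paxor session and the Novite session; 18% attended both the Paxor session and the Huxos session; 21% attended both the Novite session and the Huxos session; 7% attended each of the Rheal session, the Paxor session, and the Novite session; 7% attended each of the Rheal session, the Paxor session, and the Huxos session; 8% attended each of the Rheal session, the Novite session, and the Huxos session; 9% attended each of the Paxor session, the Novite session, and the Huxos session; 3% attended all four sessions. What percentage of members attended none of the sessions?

P(union) = 47 + 48 + 44 + 38 − 19 − 18 − 15 − 20 − 18 − 21 + 7 + 7 + 8 + 9 − 3 = 94%
P(none) = 100% − 94% = 6%

6%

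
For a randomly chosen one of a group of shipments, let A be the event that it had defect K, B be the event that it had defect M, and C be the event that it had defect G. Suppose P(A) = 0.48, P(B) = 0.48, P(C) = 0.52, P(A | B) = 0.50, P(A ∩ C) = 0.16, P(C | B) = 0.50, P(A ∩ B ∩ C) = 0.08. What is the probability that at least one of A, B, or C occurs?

P(A ∩ B) = P(B)·P(A|B) = 0.48 × 0.50 = 0.24
P(B ∩ C) = P(B)·P(C|B) = 0.48 × 0.50 = 0.24
By inclusion-exclusion,
P(A ∪ B ∪ C) = 0.48 + 0.48 + 0.52 − 0.24 − 0.16 − 0.24 + 0.08 = 0.92

0.92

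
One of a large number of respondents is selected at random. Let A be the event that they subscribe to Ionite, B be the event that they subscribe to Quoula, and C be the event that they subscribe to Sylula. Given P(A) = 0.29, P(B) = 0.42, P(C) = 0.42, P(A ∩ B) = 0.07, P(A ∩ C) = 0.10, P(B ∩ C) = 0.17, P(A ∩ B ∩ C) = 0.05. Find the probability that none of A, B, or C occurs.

0.16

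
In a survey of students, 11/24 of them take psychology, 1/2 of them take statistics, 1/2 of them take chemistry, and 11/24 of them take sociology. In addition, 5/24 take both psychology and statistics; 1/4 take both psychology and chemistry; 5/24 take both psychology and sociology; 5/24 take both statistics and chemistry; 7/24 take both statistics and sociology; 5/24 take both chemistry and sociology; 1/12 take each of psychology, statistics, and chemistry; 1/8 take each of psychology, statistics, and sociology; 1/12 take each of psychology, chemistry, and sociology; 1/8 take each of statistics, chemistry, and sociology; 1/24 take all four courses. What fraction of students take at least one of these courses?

11/12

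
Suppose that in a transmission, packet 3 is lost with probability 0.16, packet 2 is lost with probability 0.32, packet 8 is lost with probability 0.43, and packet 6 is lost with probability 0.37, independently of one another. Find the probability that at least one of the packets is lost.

Independence gives P(none) = ∏(1 − pᵢ).
P(none) = (1 − 0.16) × (1 − 0.32) × (1 − 0.43) × (1 − 0.37) = 0.84 × 0.68 × 0.57 × 0.63 = 0.20511792
P(at least one) = 1 − 0.20511792 = 0.79488208

0.79488208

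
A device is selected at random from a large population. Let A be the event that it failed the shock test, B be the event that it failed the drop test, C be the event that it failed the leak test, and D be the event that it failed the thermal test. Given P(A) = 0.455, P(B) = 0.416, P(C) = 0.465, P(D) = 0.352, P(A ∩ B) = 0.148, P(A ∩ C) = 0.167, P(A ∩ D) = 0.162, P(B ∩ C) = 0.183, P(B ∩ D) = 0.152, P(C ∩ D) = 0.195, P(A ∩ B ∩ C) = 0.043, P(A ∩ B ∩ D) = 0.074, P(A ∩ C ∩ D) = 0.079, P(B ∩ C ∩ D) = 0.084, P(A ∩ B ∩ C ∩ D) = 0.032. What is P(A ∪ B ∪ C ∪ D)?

By inclusion-exclusion,
P(A ∪ B ∪ C ∪ D) = 0.455 + 0.416 + 0.465 + 0.352 − 0.148 − 0.167 − 0.162 − 0.183 − 0.152 − 0.195 + 0.043 + 0.074 + 0.079 + 0.084 − 0.032 = 0.929

0.929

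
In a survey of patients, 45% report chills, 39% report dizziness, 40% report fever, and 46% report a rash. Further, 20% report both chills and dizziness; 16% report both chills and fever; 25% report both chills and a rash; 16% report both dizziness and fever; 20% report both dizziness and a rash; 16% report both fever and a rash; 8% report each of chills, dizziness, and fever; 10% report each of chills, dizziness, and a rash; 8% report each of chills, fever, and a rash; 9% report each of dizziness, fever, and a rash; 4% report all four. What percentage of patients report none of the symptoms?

P(≥1) = 45 + 39 + 40 + 46 − 20 − 16 − 25 − 16 − 20 − 16 + 8 + 10 + 8 + 9 − 4 = 88%
P(none) = 100% − 88% = 12%

12%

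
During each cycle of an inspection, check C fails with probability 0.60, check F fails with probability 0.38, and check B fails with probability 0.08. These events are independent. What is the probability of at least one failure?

P(none) = (1 − 0.60) × (1 − 0.38) × (1 − 0.08) = 0.40 × 0.62 × 0.92 = 0.22816
P(at least one) = 1 − 0.22816 = 0.77184

0.77184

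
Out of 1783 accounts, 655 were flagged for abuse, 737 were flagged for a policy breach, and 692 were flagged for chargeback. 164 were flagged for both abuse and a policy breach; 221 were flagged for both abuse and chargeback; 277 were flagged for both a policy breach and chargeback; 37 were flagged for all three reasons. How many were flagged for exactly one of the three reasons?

N(exactly one) = 655 + 737 + 692 − 2·164 − 2·221 − 2·277 + 3·37 = 871

871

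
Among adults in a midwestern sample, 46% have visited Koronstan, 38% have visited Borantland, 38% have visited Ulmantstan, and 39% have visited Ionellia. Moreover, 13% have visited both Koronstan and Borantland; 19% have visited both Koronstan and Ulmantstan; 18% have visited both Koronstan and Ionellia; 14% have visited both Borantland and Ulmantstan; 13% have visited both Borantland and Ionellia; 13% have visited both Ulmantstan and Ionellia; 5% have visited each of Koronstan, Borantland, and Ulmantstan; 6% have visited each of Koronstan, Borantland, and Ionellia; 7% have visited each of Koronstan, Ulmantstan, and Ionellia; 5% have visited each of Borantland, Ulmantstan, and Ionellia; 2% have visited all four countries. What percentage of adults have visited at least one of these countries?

92%

By inclusion-exclusion,
P(union) = 46 + 38 + 38 + 39 − 13 − 19 − 18 − 14 − 13 − 13 + 5 + 6 + 7 + 5 − 2 = 92%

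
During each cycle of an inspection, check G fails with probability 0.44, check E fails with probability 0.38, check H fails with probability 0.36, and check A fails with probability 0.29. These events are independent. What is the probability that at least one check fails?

0.84223232

P(none) = (1 − 0.44) × (1 − 0.38) × (1 − 0.36) × (1 − 0.29) = 0.56 × 0.62 × 0.64 × 0.71 = 0.15776768
P(at least one) = 1 − 0.15776768 = 0.84223232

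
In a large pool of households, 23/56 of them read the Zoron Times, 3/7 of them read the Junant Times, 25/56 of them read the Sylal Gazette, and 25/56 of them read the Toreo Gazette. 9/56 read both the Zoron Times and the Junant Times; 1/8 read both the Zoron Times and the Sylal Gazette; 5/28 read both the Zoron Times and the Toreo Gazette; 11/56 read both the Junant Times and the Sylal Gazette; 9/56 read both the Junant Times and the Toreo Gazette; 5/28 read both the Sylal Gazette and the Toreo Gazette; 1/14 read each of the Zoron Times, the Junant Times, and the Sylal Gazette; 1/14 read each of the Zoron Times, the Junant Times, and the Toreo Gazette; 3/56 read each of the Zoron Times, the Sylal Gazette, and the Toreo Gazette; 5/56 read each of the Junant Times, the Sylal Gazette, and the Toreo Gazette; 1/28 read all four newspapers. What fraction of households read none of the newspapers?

1/56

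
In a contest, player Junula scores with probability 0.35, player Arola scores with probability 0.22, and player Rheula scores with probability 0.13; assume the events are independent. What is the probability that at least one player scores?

0.55891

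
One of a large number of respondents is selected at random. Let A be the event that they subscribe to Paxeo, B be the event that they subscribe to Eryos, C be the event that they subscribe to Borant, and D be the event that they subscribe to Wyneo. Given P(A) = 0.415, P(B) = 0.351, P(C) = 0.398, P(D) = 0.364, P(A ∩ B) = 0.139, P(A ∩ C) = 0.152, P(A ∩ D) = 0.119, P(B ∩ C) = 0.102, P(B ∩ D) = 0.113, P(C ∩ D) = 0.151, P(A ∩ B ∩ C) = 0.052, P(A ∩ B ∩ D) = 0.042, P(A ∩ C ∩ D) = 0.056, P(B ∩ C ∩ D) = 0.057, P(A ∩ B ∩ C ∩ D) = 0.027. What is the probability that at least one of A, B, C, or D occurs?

0.932

P(A ∪ B ∪ C ∪ D) = 0.415 + 0.351 + 0.398 + 0.364 − 0.139 − 0.152 − 0.119 − 0.102 − 0.113 − 0.151 + 0.052 + 0.042 + 0.056 + 0.057 − 0.027 = 0.932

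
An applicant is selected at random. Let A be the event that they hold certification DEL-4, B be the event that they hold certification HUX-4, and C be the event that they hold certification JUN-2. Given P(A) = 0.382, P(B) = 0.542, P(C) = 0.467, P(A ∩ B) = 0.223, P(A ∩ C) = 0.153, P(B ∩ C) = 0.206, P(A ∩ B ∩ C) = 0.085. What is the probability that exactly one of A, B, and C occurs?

0.482

By inclusion–exclusion (exactly-one form):
P(exactly one) = 0.382 + 0.542 + 0.467 − 2·0.223 − 2·0.153 − 2·0.206 + 3·0.085 = 0.482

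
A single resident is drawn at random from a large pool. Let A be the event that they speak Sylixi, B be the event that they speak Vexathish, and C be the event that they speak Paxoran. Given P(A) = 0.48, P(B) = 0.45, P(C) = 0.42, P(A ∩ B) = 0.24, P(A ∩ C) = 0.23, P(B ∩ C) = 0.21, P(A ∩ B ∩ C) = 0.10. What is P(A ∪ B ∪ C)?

0.77

Inclusion–exclusion gives
P(A ∪ B ∪ C) = 0.48 + 0.45 + 0.42 − 0.24 − 0.23 − 0.21 + 0.10 = 0.77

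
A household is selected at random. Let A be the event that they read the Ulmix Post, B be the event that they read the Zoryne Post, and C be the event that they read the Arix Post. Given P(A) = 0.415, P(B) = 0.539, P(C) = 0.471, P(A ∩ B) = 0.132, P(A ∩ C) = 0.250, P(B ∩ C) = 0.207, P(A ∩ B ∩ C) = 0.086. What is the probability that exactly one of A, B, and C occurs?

0.505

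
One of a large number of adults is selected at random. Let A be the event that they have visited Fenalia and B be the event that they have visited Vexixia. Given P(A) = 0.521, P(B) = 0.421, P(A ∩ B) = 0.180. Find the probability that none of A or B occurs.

By inclusion-exclusion,
P(A ∪ B) = 0.521 + 0.421 − 0.180 = 0.762
P(none) = 1 − 0.762 = 0.238

0.238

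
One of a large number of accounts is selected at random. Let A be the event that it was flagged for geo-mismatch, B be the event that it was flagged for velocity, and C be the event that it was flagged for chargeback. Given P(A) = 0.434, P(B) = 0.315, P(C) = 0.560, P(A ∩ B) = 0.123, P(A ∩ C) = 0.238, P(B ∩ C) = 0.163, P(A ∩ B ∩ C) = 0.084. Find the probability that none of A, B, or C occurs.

P(A ∪ B ∪ C) = 0.434 + 0.315 + 0.560 − 0.123 − 0.238 − 0.163 + 0.084 = 0.869
P(none) = 1 − 0.869 = 0.131

0.131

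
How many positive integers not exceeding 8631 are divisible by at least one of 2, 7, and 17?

5150

Using inclusion–exclusion:
⌊8631/2⌋ + ⌊8631/7⌋ + ⌊8631/17⌋ − ⌊8631/14⌋ − ⌊8631/34⌋ − ⌊8631/119⌋ + ⌊8631/238⌋ = 4315 + 1233 + 507 − 616 − 253 − 72 + 36 = 5150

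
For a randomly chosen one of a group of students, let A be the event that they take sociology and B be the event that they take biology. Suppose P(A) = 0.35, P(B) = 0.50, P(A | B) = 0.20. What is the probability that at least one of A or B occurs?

0.75

P(A ∩ B) = P(B)·P(A|B) = 0.50 × 0.20 = 0.10
P(A ∪ B) = 0.35 + 0.50 − 0.10 = 0.75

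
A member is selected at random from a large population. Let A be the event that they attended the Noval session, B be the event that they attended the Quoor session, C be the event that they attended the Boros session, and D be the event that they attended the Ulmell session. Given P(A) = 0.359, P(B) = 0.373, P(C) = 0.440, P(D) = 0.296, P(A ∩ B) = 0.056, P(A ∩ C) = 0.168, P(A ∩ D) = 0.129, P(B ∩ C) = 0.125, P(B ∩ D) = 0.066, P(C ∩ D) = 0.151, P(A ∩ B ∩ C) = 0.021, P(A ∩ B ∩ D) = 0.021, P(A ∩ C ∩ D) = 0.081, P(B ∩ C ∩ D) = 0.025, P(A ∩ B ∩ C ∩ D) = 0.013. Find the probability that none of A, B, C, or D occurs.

Using inclusion–exclusion:
P(A ∪ B ∪ C ∪ D) = 0.359 + 0.373 + 0.440 + 0.296 − 0.056 − 0.168 − 0.129 − 0.125 − 0.066 − 0.151 + 0.021 + 0.021 + 0.081 + 0.025 − 0.013 = 0.908
P(none) = 1 − 0.908 = 0.092

0.092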